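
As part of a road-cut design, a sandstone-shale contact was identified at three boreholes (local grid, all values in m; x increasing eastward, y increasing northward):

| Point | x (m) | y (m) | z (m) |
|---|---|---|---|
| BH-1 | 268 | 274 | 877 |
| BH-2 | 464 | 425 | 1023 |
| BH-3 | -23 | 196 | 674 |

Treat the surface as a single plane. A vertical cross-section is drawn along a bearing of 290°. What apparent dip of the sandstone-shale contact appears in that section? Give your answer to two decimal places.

30.95°

Let the plane be z = a·x + b·y + c.
BH-2−BH-1: 196a + 151b = 146;  BH-3−BH-1: −291a − 78b = −203.
Solving gives a = 0.67236, b = 0.09416.
Unit vector along 290° is (sin 290°, cos 290°) = (-0.9397, 0.3420).
Slope in that direction = a·(-0.9397) + b·(0.3420) = −0.59960.
Apparent dip = arctan|0.59960| = 30.95° (true dip is 34.2°, so apparent ≤ true as expected).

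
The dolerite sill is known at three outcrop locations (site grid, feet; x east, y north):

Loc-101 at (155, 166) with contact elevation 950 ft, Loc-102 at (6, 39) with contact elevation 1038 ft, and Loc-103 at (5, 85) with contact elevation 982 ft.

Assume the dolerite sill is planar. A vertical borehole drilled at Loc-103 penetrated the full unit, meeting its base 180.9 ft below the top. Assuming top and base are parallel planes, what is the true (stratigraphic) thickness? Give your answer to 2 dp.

Two edge vectors: Loc-101→Loc-102 = (-149, -127, 88), Loc-101→Loc-103 = (-150, -81, 32).
Normal n = (Loc-101→Loc-102) × (Loc-101→Loc-103) = (3064, -8432, -6981).
So ∂z/∂x = −n_x/n_z = 0.43891 and ∂z/∂y = −n_y/n_z = −1.20785.
|∇z| = √(a²+b²) = 1.28512, so dip δ = arctan(1.28512) = 52.11°.
True thickness = vertical thickness × cos δ = 180.9 × cos 52.11° = 111.09 ft.

111.09 ft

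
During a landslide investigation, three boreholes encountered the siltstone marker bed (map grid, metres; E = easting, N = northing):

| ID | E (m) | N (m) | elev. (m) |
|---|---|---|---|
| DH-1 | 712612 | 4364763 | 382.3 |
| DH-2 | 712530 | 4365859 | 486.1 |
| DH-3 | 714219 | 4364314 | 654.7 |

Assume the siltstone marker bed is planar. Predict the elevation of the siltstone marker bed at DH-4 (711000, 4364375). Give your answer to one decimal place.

Let the plane be z = a·E + b·N + c.
DH-2−DH-1: −82a + 1096b = 103.8;  DH-3−DH-1: 1607a − 449b = 272.4.
Solving gives a = 0.200154136, b = 0.109683065.
Then c = 382.3 − a·712612 − b·4364763 = −620990.52.
At (711000, 4364375): z = 142309.6 + 478698.0 − 620990.52 = 17.1 m.

17.1 m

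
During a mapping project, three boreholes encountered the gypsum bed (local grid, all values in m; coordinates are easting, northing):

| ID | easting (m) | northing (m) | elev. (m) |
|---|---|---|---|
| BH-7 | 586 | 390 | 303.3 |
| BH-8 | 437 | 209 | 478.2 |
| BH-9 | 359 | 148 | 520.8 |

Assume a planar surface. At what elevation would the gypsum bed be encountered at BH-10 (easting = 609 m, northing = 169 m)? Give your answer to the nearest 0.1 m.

637.4 m

Two edge vectors: BH-7→BH-8 = (-149, -181, 174.9), BH-7→BH-9 = (-227, -242, 217.5).
Normal n = (BH-7→BH-8) × (BH-7→BH-9) = (2958.3, -7294.8, -5029).
So ∂z/∂easting = −n_x/n_z = 0.58825 and ∂z/∂northing = −n_y/n_z = −1.45055.
Intercept c from BH-7: 303.3 − 344.71 + 565.71 = 524.30.
At (609, 169): z = 358.2 − 245.1 + 524.30 = 637.4 m.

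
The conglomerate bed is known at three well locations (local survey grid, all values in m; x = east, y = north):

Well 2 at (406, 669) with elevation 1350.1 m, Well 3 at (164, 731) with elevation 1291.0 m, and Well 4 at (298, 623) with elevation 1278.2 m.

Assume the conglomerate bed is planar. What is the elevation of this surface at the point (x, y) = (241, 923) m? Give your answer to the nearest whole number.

1441 m

Let the plane be z = a·x + b·y + c.
Well 3−Well 2: −242a + 62b = −59.1;  Well 4−Well 2: −108a − 46b = −71.9.
Solving gives a = 0.40254, b = 0.61796.
Then c = 1350.1 − a·406 − b·669 = 773.26.
At (241, 923): z = 97.0 + 570.4 + 773.26 = 1440.6 m.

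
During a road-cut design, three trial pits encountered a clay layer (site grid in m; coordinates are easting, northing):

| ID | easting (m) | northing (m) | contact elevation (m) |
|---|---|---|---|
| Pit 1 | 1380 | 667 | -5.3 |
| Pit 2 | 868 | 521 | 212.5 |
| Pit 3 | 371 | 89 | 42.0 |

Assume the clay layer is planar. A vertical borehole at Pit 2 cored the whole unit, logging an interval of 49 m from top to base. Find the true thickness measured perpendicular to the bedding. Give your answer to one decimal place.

Two edge vectors: Pit 1→Pit 2 = (-512, -146, 217.8), Pit 1→Pit 3 = (-1009, -578, 47.3).
Normal n = (Pit 1→Pit 2) × (Pit 1→Pit 3) = (118982.6, -195542.6, 148622).
So ∂z/∂easting = −n_x/n_z = −0.80057 and ∂z/∂northing = −n_y/n_z = 1.31570.
|∇z| = √(a²+b²) = 1.54013, so dip δ = arctan(1.54013) = 57.00°.
True thickness = vertical thickness × cos δ = 49 × cos 57.00° = 26.7 m.

26.7 m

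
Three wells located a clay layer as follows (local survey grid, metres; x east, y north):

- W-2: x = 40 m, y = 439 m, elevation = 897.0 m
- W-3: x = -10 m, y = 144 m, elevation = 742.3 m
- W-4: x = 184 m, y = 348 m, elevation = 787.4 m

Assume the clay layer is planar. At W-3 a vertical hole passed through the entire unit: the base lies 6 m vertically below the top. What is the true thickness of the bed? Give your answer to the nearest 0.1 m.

Two edge vectors: W-2→W-3 = (-50, -295, -154.7), W-2→W-4 = (144, -91, -109.6).
Normal n = (W-2→W-3) × (W-2→W-4) = (18254.3, -27756.8, 47030).
So ∂z/∂x = −n_x/n_z = −0.38814 and ∂z/∂y = −n_y/n_z = 0.59019.
|∇z| = √(a²+b²) = 0.70639, so dip δ = arctan(0.70639) = 35.24°.
True thickness = vertical thickness × cos δ = 6 × cos 35.24° = 4.9 m.

4.9 m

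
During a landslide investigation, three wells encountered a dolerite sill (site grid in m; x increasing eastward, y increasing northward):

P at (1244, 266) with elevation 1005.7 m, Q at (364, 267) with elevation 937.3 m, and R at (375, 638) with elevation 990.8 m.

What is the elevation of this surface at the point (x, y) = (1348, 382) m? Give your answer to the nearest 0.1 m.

1030.3 m

Two edge vectors: P→Q = (-880, 1, -68.4), P→R = (-869, 372, -14.9).
Normal n = (P→Q) × (P→R) = (25429.9, 46327.6, -326491).
So ∂z/∂x = −n_x/n_z = 0.077889 and ∂z/∂y = −n_y/n_z = 0.141895.
Intercept c from P: 1005.7 − 96.89 − 37.74 = 871.06.
At (1348, 382): z = 105.0 + 54.2 + 871.06 = 1030.3 m.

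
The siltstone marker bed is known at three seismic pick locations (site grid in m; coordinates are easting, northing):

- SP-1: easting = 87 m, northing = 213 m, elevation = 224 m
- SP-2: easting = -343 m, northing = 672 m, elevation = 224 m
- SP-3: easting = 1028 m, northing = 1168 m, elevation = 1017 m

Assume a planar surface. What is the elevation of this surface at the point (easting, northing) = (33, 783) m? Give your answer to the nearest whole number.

Let the plane be z = a·easting + b·northing + c.
SP-2−SP-1: −430a + 459b = 0;  SP-3−SP-1: 941a + 955b = 793.
Solving gives a = 0.43200, b = 0.40470.
Then c = 224 − a·87 − b·213 = 100.21.
At (33, 783): z = 14.3 + 316.9 + 100.21 = 431.4 m.

431 m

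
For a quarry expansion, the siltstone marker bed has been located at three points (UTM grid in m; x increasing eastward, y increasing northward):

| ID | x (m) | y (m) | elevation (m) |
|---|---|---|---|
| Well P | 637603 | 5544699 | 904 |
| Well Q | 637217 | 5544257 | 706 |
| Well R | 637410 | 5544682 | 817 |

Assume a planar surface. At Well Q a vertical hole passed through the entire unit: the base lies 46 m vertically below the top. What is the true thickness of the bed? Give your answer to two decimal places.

Two edge vectors: Well P→Well Q = (-386, -442, -198), Well P→Well R = (-193, -17, -87).
Normal n = (Well P→Well Q) × (Well P→Well R) = (35088, 4632, -78744).
So ∂z/∂x = −n_x/n_z = 0.44560 and ∂z/∂y = −n_y/n_z = 0.05882.
|∇z| = √(a²+b²) = 0.44946, so dip δ = arctan(0.44946) = 24.20°.
True thickness = vertical thickness × cos δ = 46 × cos 24.20° = 41.96 m.

41.96 m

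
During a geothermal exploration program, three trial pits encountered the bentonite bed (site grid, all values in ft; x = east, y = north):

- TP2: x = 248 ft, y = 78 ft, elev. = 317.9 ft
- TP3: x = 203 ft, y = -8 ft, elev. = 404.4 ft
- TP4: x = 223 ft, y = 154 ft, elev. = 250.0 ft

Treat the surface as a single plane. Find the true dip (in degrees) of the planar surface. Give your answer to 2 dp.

Two edge vectors: TP2→TP3 = (-45, -86, 86.5), TP2→TP4 = (-25, 76, -67.9).
Normal n = (TP2→TP3) × (TP2→TP4) = (-734.6, -5218, -5570).
So ∂z/∂x = −n_x/n_z = −0.13189 and ∂z/∂y = −n_y/n_z = −0.93680.
Gradient magnitude |∇z| = √(a² + b²) = √(0.01739 + 0.87760) = 0.94604.
True dip = arctan(0.94604) = 43.41°, dipping toward N (azimuth ≈ 008°).

43.41°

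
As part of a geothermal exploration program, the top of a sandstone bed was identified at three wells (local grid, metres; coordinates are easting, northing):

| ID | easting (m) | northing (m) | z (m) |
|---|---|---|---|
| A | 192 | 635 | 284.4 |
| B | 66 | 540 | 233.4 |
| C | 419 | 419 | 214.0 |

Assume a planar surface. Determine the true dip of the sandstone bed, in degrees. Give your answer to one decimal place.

23.2°

Let the plane be z = a·easting + b·northing + c.
B−A: −126a − 95b = −51;  C−A: 227a − 216b = −70.4.
Solving gives a = 0.08872, b = 0.41917.
Gradient magnitude |∇z| = √(a² + b²) = √(0.00787 + 0.17570) = 0.42845.
True dip = arctan(0.42845) = 23.2°, dipping toward SSW (azimuth ≈ 192°).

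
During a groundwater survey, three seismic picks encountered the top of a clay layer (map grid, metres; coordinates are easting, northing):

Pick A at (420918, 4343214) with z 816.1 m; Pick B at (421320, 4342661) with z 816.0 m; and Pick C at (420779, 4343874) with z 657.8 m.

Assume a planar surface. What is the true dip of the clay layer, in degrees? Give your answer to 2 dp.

29.88°

Let the plane be z = a·easting + b·northing + c.
Pick B−Pick A: 402a − 553b = −0.1;  Pick C−Pick A: −139a + 660b = −158.3.
Solving gives a = −0.46487, b = −0.33775.
Gradient magnitude |∇z| = √(a² + b²) = √(0.21610 + 0.11408) = 0.57461.
True dip = arctan(0.57461) = 29.88°, dipping toward NE (azimuth ≈ 054°).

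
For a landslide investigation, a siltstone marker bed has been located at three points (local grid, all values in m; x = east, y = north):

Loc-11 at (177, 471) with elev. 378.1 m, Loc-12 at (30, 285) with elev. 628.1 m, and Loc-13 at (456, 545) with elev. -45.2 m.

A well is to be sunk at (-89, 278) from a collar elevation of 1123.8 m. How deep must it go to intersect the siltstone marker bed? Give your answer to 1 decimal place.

Let the plane be z = a·x + b·y + c.
Loc-12−Loc-11: −147a − 186b = 250;  Loc-13−Loc-11: 279a + 74b = −423.3.
Solving gives a = −1.46854, b = −0.18346.
Then c = 378.1 − a·177 − b·471 = 724.44.
At (-89, 278): z_contact = 130.70 − 51.00 + 724.44 = 804.14 m.
Depth below ground = 1123.8 − 804.14 = 319.7 m.

319.7 m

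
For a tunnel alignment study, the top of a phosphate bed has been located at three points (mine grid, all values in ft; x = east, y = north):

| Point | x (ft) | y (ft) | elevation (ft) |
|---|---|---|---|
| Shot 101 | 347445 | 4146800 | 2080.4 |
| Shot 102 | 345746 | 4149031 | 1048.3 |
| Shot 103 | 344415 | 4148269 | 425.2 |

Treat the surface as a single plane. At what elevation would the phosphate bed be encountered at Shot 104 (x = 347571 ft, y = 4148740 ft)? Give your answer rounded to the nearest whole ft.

Two edge vectors: Shot 101→Shot 102 = (-1699, 2231, -1032.1), Shot 101→Shot 103 = (-3030, 1469, -1655.2).
Normal n = (Shot 101→Shot 102) × (Shot 101→Shot 103) = (-2176596.3, 315078.2, 4264099).
So ∂z/∂x = −n_x/n_z = 0.51044694 and ∂z/∂y = −n_y/n_z = −0.07389092.
Intercept c from Shot 101: 2080.4 − 177352.24 + 306410.87 = 131139.03.
At (347571, 4148740): z = 177416.6 − 306554.2 + 131139.03 = 2001.4 ft.

2001 ft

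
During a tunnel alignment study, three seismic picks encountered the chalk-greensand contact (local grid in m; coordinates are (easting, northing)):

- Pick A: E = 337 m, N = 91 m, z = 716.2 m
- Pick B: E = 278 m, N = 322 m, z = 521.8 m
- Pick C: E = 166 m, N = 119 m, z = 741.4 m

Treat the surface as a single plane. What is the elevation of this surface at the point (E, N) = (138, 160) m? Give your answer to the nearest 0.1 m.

Let the plane be z = a·E + b·N + c.
Pick B−Pick A: −59a + 231b = −194.4;  Pick C−Pick A: −171a + 28b = 25.2.
Solving gives a = −0.29761, b = −0.91757.
Then c = 716.2 − a·337 − b·91 = 900.00.
At (138, 160): z = −41.1 − 146.8 + 900.00 = 712.1 m.

712.1 m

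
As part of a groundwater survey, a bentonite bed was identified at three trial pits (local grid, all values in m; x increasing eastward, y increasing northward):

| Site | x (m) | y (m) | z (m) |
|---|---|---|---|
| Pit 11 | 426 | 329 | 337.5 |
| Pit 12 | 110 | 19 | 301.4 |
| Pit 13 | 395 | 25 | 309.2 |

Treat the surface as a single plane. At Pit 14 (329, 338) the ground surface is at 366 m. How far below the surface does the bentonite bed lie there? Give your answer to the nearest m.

Let the plane be z = a·x + b·y + c.
Pit 12−Pit 11: −316a − 310b = −36.1;  Pit 13−Pit 11: −31a − 304b = −28.3.
Solving gives a = 0.02546, b = 0.09050.
Then c = 337.5 − a·426 − b·329 = 296.88.
At (329, 338): z_contact = 8.4 + 30.6 + 296.88 = 335.8 m.
Depth below ground = 366 − 335.8 = 30 m.

30 m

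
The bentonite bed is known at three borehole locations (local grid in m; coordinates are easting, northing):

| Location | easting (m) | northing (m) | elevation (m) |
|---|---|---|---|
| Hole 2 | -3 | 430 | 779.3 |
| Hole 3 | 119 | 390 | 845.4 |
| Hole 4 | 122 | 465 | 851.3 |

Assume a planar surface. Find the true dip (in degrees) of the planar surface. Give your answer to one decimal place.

29.4°

Let the plane be z = a·easting + b·northing + c.
Hole 3−Hole 2: 122a − 40b = 66.1;  Hole 4−Hole 2: 125a + 35b = 72.
Solving gives a = 0.56025, b = 0.05626.
Gradient magnitude |∇z| = √(a² + b²) = √(0.31388 + 0.00316) = 0.56307.
True dip = arctan(0.56307) = 29.4°, dipping toward W (azimuth ≈ 264°).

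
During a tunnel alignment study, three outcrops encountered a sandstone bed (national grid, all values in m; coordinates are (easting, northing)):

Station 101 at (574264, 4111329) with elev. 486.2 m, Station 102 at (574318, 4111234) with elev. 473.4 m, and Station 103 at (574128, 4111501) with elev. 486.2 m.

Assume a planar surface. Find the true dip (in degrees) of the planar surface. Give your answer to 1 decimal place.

Two edge vectors: Station 101→Station 102 = (54, -95, -12.8), Station 101→Station 103 = (-136, 172, 0).
Normal n = (Station 101→Station 102) × (Station 101→Station 103) = (2201.6, 1740.8, -3632).
So ∂z/∂E = −n_x/n_z = 0.60617 and ∂z/∂N = −n_y/n_z = 0.47930.
Gradient magnitude |∇z| = √(a² + b²) = √(0.36744 + 0.22972) = 0.77276.
True dip = arctan(0.77276) = 37.7°, dipping toward SW (azimuth ≈ 232°).

37.7°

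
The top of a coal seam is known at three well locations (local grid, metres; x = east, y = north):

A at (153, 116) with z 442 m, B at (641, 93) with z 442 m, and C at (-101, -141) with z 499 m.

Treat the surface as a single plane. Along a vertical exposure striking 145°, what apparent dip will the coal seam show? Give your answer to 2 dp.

Two edge vectors: A→B = (488, -23, 0), A→C = (-254, -257, 57).
Normal n = (A→B) × (A→C) = (-1311, -27816, -131258).
So ∂z/∂x = −n_x/n_z = −0.00999 and ∂z/∂y = −n_y/n_z = −0.21192.
Unit vector along 145° is (sin 145°, cos 145°) = (0.5736, -0.8192).
Slope in that direction = a·(0.5736) + b·(-0.8192) = 0.16786.
Apparent dip = arctan|0.16786| = 9.53° (true dip is 12.0°, so apparent ≤ true as expected).

9.53°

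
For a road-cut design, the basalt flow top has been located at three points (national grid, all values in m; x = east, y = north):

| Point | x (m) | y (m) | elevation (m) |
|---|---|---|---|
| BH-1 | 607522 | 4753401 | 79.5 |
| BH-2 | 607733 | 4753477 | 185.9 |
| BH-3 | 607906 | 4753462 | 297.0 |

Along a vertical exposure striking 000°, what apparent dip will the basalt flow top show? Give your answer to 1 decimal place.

Let the plane be z = a·x + b·y + c.
BH-2−BH-1: 211a + 76b = 106.4;  BH-3−BH-1: 384a + 61b = 217.5.
Solving gives a = 0.61544, b = −0.30864.
Unit vector along 000° is (sin 0°, cos 0°) = (0.0000, 1.0000).
Slope in that direction = a·(0.0000) + b·(1.0000) = −0.30864.
Apparent dip = arctan|0.30864| = 17.2° (true dip is 34.5°, so apparent ≤ true as expected).

17.2°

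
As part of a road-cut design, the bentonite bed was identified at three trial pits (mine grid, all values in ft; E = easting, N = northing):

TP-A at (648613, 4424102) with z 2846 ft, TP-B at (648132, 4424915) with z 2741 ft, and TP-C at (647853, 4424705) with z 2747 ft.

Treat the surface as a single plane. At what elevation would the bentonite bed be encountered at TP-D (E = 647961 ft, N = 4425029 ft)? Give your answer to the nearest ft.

Let the plane be z = a·E + b·N + c.
TP-B−TP-A: −481a + 813b = −105;  TP-C−TP-A: −760a + 603b = −99.
Solving gives a = 0.05237969, b = −0.09816159.
Then c = 2846 − a·648613 − b·4424102 = 403148.72.
At (647961, 4425029): z = 33940.0 − 434367.9 + 403148.72 = 2720.9 ft.

2721 ft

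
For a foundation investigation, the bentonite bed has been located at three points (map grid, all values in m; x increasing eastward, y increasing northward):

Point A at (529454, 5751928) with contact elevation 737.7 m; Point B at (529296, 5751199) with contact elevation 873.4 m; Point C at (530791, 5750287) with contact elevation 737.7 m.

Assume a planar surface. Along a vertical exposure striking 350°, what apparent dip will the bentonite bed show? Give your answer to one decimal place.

Two edge vectors: Point A→Point B = (-158, -729, 135.7), Point A→Point C = (1337, -1641, 0).
Normal n = (Point A→Point B) × (Point A→Point C) = (222683.7, 181430.9, 1233951).
So ∂z/∂x = −n_x/n_z = −0.18046 and ∂z/∂y = −n_y/n_z = −0.14703.
Unit vector along 350° is (sin 350°, cos 350°) = (-0.1736, 0.9848).
Slope in that direction = a·(-0.1736) + b·(0.9848) = −0.11346.
Apparent dip = arctan|0.11346| = 6.5° (true dip is 13.1°, so apparent ≤ true as expected).

6.5°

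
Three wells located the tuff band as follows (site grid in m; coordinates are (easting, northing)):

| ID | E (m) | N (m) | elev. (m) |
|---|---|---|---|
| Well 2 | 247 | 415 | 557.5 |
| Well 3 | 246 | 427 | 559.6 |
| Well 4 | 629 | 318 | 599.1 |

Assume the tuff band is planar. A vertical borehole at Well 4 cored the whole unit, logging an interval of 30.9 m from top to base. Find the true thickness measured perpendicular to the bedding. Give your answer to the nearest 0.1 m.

Two edge vectors: Well 2→Well 3 = (-1, 12, 2.1), Well 2→Well 4 = (382, -97, 41.6).
Normal n = (Well 2→Well 3) × (Well 2→Well 4) = (702.9, 843.8, -4487).
So ∂z/∂E = −n_x/n_z = 0.15665 and ∂z/∂N = −n_y/n_z = 0.18805.
|∇z| = √(a²+b²) = 0.24475, so dip δ = arctan(0.24475) = 13.75°.
True thickness = vertical thickness × cos δ = 30.9 × cos 13.75° = 30.0 m.

30.0 m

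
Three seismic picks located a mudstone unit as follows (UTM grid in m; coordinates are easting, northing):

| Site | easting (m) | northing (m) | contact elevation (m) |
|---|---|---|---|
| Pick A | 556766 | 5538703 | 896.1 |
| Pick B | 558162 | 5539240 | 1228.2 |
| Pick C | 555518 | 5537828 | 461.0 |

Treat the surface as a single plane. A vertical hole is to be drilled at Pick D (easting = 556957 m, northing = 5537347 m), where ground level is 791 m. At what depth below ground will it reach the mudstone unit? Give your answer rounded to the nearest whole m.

Two edge vectors: Pick A→Pick B = (1396, 537, 332.1), Pick A→Pick C = (-1248, -875, -435.1).
Normal n = (Pick A→Pick B) × (Pick A→Pick C) = (56938.8, 192938.8, -551324).
So ∂z/∂easting = −n_x/n_z = 0.10327648 and ∂z/∂northing = −n_y/n_z = 0.34995538.
Intercept c from Pick A: 896.1 − 57500.83 − 1938298.91 = −1994903.64.
At (556957, 5537347): z_contact = 57520.6 + 1937824.4 − 1994903.64 = 441.3 m.
Depth below ground = 791 − 441.3 = 350 m.

350 m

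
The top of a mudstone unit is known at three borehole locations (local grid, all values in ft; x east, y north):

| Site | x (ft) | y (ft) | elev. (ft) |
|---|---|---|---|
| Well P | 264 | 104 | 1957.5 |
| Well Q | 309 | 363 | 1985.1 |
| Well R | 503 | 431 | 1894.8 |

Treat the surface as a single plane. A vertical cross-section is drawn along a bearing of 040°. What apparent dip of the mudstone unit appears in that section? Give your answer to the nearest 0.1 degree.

Let the plane be z = a·x + b·y + c.
Well Q−Well P: 45a + 259b = 27.6;  Well R−Well P: 239a + 327b = −62.7.
Solving gives a = −0.53542, b = 0.19959.
Unit vector along 040° is (sin 40°, cos 40°) = (0.6428, 0.7660).
Slope in that direction = a·(0.6428) + b·(0.7660) = −0.19127.
Apparent dip = arctan|0.19127| = 10.8° (true dip is 29.7°, so apparent ≤ true as expected).

10.8°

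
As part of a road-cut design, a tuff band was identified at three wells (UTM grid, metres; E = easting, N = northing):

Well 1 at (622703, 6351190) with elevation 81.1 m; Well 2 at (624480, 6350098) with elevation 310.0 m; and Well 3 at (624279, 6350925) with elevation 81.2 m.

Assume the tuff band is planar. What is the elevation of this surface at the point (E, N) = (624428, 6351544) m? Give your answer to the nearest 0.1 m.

-104.6 m

Let the plane be z = a·E + b·N + c.
Well 2−Well 1: 1777a − 1092b = 228.9;  Well 3−Well 1: 1576a − 265b = 0.1.
Solving gives a = −0.048436069, b = −0.288434885.
Then c = 81.1 − a·622703 − b·6351190 = 1862147.14.
At (624428, 6351544): z = −30244.8 − 1832006.9 + 1862147.14 = -104.6 m.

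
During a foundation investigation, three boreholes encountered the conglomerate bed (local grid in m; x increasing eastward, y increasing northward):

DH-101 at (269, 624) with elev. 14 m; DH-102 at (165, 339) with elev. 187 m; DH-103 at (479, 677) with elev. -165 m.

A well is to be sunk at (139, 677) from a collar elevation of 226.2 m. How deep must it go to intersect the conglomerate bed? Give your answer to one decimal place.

Two edge vectors: DH-101→DH-102 = (-104, -285, 173), DH-101→DH-103 = (210, 53, -179).
Normal n = (DH-101→DH-102) × (DH-101→DH-103) = (41846, 17714, 54338).
So ∂z/∂x = −n_x/n_z = −0.77011 and ∂z/∂y = −n_y/n_z = −0.32600.
Intercept c from DH-101: 14 + 207.16 + 203.42 = 424.58.
At (139, 677): z_contact = −107.04 − 220.70 + 424.58 = 96.84 m.
Depth below ground = 226.2 − 96.84 = 129.4 m.

129.4 m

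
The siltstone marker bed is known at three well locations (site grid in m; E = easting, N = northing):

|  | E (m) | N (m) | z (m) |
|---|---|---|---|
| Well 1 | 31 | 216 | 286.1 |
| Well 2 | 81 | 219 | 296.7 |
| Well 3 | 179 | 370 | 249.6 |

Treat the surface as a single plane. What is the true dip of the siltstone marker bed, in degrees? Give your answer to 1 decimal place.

27.7°

Two edge vectors: Well 1→Well 2 = (50, 3, 10.6), Well 1→Well 3 = (148, 154, -36.5).
Normal n = (Well 1→Well 2) × (Well 1→Well 3) = (-1741.9, 3393.8, 7256).
So ∂z/∂E = −n_x/n_z = 0.24006 and ∂z/∂N = −n_y/n_z = −0.46772.
Gradient magnitude |∇z| = √(a² + b²) = √(0.05763 + 0.21877) = 0.52573.
True dip = arctan(0.52573) = 27.7°, dipping toward NNW (azimuth ≈ 333°).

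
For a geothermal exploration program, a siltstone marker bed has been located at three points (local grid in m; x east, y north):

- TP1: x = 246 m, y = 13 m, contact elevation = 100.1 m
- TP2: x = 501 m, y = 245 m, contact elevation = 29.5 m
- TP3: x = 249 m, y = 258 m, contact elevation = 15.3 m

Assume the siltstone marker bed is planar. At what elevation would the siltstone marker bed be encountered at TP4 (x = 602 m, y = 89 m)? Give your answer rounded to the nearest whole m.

87 m

Let the plane be z = a·x + b·y + c.
TP2−TP1: 255a + 232b = −70.6;  TP3−TP1: 3a + 245b = −84.8.
Solving gives a = 0.03847, b = −0.34659.
Then c = 100.1 − a·246 − b·13 = 95.14.
At (602, 89): z = 23.2 − 30.8 + 95.14 = 87.5 m.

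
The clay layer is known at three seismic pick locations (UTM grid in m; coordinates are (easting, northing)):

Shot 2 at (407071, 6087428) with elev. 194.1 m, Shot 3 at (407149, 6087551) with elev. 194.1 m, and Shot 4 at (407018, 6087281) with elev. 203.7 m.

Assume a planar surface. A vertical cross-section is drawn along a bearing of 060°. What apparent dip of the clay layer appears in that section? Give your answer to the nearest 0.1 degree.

Let the plane be z = a·E + b·N + c.
Shot 3−Shot 2: 78a + 123b = 0;  Shot 4−Shot 2: −53a − 147b = 9.6.
Solving gives a = 0.23869, b = −0.15136.
Unit vector along 060° is (sin 60°, cos 60°) = (0.8660, 0.5000).
Slope in that direction = a·(0.8660) + b·(0.5000) = 0.13103.
Apparent dip = arctan|0.13103| = 7.5° (true dip is 15.8°, so apparent ≤ true as expected).

7.5°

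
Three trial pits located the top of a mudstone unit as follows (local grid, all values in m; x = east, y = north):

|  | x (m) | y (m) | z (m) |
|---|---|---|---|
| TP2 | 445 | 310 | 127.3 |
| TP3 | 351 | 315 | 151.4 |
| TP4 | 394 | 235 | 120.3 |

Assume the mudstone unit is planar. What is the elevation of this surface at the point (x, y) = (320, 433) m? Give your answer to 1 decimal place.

Two edge vectors: TP2→TP3 = (-94, 5, 24.1), TP2→TP4 = (-51, -75, -7).
Normal n = (TP2→TP3) × (TP2→TP4) = (1772.5, -1887.1, 7305).
So ∂z/∂x = −n_x/n_z = −0.24264 and ∂z/∂y = −n_y/n_z = 0.25833.
Intercept c from TP2: 127.3 + 107.98 − 80.08 = 155.19.
At (320, 433): z = −77.6 + 111.9 + 155.19 = 189.4 m.

189.4 m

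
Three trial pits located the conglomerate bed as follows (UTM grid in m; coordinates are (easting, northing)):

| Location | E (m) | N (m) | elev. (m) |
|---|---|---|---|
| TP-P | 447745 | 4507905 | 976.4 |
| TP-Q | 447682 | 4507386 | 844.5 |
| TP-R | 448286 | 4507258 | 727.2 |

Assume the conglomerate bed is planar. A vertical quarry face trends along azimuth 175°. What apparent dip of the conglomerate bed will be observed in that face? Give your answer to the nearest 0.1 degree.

Let the plane be z = a·E + b·N + c.
TP-Q−TP-P: −63a − 519b = −131.9;  TP-R−TP-P: 541a − 647b = −249.2.
Solving gives a = −0.13683, b = 0.27075.
Unit vector along 175° is (sin 175°, cos 175°) = (0.0872, -0.9962).
Slope in that direction = a·(0.0872) + b·(-0.9962) = −0.28165.
Apparent dip = arctan|0.28165| = 15.7° (true dip is 16.9°, so apparent ≤ true as expected).

15.7°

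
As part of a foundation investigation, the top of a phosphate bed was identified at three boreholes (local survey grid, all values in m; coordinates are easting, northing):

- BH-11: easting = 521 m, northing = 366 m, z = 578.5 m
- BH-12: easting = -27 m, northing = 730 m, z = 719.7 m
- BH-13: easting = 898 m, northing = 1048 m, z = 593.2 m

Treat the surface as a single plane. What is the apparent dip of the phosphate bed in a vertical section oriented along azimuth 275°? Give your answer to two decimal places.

Two edge vectors: BH-11→BH-12 = (-548, 364, 141.2), BH-11→BH-13 = (377, 682, 14.7).
Normal n = (BH-11→BH-12) × (BH-11→BH-13) = (-90947.6, 61288, -510964).
So ∂z/∂easting = −n_x/n_z = −0.17799 and ∂z/∂northing = −n_y/n_z = 0.11995.
Unit vector along 275° is (sin 275°, cos 275°) = (-0.9962, 0.0872).
Slope in that direction = a·(-0.9962) + b·(0.0872) = 0.18777.
Apparent dip = arctan|0.18777| = 10.63° (true dip is 12.1°, so apparent ≤ true as expected).

10.63°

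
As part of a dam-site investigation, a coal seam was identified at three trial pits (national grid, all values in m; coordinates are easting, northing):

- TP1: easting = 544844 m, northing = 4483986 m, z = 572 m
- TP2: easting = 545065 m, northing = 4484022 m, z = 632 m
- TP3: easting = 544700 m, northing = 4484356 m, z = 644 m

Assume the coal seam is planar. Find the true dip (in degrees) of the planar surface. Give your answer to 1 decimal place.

19.9°

Two edge vectors: TP1→TP2 = (221, 36, 60), TP1→TP3 = (-144, 370, 72).
Normal n = (TP1→TP2) × (TP1→TP3) = (-19608, -24552, 86954).
So ∂z/∂easting = −n_x/n_z = 0.22550 and ∂z/∂northing = −n_y/n_z = 0.28236.
Gradient magnitude |∇z| = √(a² + b²) = √(0.05085 + 0.07973) = 0.36135.
True dip = arctan(0.36135) = 19.9°, dipping toward SW (azimuth ≈ 219°).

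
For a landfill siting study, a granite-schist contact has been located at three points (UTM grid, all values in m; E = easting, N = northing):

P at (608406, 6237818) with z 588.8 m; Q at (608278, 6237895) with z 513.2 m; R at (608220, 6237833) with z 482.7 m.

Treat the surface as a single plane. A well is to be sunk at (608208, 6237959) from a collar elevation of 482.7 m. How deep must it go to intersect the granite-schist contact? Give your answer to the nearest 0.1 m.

11.7 m

Two edge vectors: P→Q = (-128, 77, -75.6), P→R = (-186, 15, -106.1).
Normal n = (P→Q) × (P→R) = (-7035.7, 480.8, 12402).
So ∂z/∂E = −n_x/n_z = 0.567303661 and ∂z/∂N = −n_y/n_z = −0.038767941.
Intercept c from P: 588.8 − 345150.95 + 241827.36 = −102734.79.
At (608208, 6237959): z_contact = 345038.62 − 241832.82 − 102734.79 = 471.01 m.
Depth below ground = 482.7 − 471.01 = 11.7 m.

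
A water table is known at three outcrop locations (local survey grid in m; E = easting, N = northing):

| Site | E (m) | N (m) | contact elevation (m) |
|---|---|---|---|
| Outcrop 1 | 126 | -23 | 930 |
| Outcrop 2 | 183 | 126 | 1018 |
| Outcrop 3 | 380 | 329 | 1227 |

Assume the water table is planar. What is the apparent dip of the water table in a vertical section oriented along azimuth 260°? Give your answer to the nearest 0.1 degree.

Let the plane be z = a·E + b·N + c.
Outcrop 2−Outcrop 1: 57a + 149b = 88;  Outcrop 3−Outcrop 1: 254a + 352b = 297.
Solving gives a = 0.74665, b = 0.30497.
Unit vector along 260° is (sin 260°, cos 260°) = (-0.9848, -0.1736).
Slope in that direction = a·(-0.9848) + b·(-0.1736) = −0.78827.
Apparent dip = arctan|0.78827| = 38.2° (true dip is 38.9°, so apparent ≤ true as expected).

38.2°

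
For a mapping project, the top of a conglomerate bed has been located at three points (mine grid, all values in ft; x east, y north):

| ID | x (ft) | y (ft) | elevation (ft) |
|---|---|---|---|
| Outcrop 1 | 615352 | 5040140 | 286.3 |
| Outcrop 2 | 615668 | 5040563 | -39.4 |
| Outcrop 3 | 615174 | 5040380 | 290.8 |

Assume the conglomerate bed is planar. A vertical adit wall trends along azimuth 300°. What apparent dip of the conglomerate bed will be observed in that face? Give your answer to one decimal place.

Two edge vectors: Outcrop 1→Outcrop 2 = (316, 423, -325.7), Outcrop 1→Outcrop 3 = (-178, 240, 4.5).
Normal n = (Outcrop 1→Outcrop 2) × (Outcrop 1→Outcrop 3) = (80071.5, 56552.6, 151134).
So ∂z/∂x = −n_x/n_z = −0.52980 and ∂z/∂y = −n_y/n_z = −0.37419.
Unit vector along 300° is (sin 300°, cos 300°) = (-0.8660, 0.5000).
Slope in that direction = a·(-0.8660) + b·(0.5000) = 0.27173.
Apparent dip = arctan|0.27173| = 15.2° (true dip is 33.0°, so apparent ≤ true as expected).

15.2°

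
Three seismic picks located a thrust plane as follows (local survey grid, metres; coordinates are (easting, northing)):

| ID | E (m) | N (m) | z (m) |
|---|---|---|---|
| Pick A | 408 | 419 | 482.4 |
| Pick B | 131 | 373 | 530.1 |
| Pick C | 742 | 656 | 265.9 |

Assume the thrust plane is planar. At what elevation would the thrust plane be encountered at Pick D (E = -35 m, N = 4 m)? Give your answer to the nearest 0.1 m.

Let the plane be z = a·E + b·N + c.
Pick B−Pick A: −277a − 46b = 47.7;  Pick C−Pick A: 334a + 237b = −216.5.
Solving gives a = −0.02677, b = −0.87578.
Then c = 482.4 − a·408 − b·419 = 860.27.
At (-35, 4): z = 0.9 − 3.5 + 860.27 = 857.7 m.

857.7 m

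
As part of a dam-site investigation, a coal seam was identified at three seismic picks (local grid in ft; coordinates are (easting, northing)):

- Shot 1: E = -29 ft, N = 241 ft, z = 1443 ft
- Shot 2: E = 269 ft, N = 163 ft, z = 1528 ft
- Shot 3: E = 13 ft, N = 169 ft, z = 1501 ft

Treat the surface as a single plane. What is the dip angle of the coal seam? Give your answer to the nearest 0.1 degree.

37.2°

Let the plane be z = a·E + b·N + c.
Shot 2−Shot 1: 298a − 78b = 85;  Shot 3−Shot 1: 42a − 72b = 58.
Solving gives a = 0.08779, b = −0.75435.
Gradient magnitude |∇z| = √(a² + b²) = √(0.00771 + 0.56904) = 0.75944.
True dip = arctan(0.75944) = 37.2°, dipping toward N (azimuth ≈ 353°).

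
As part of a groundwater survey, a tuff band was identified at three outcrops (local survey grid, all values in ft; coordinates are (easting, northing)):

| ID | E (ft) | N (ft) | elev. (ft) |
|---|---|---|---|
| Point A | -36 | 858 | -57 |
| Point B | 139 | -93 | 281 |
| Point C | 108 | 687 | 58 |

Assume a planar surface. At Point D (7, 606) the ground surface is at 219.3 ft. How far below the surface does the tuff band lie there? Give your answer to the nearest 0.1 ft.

Two edge vectors: Point A→Point B = (175, -951, 338), Point A→Point C = (144, -171, 115).
Normal n = (Point A→Point B) × (Point A→Point C) = (-51567, 28547, 107019).
So ∂z/∂E = −n_x/n_z = 0.48185 and ∂z/∂N = −n_y/n_z = −0.26675.
Intercept c from Point A: -57 + 17.35 + 228.87 = 189.22.
At (7, 606): z_contact = 3.37 − 161.65 + 189.22 = 30.94 ft.
Depth below ground = 219.3 − 30.94 = 188.4 ft.

188.4 ft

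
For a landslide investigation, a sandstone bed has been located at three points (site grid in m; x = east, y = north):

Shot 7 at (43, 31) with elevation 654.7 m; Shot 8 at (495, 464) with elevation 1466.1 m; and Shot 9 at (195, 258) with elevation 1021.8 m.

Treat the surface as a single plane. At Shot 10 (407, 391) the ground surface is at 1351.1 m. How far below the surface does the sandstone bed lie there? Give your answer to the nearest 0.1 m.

29.9 m

Let the plane be z = a·x + b·y + c.
Shot 8−Shot 7: 452a + 433b = 811.4;  Shot 9−Shot 7: 152a + 227b = 367.1.
Solving gives a = 0.68592, b = 1.15789.
Then c = 654.7 − a·43 − b·31 = 589.31.
At (407, 391): z_contact = 279.17 + 452.73 + 589.31 = 1321.21 m.
Depth below ground = 1351.1 − 1321.21 = 29.9 m.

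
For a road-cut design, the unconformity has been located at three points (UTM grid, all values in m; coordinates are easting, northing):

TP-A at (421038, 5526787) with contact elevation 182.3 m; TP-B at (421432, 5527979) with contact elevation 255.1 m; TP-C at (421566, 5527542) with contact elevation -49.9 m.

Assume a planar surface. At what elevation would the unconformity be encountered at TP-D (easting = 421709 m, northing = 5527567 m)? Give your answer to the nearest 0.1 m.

-183.0 m

Let the plane be z = a·easting + b·northing + c.
TP-B−TP-A: 394a + 1192b = 72.8;  TP-C−TP-A: 528a + 755b = −232.2.
Solving gives a = −0.999519141, b = 0.391451797.
Then c = 182.3 − a·421038 − b·5526787 = −1742452.86.
At (421709, 5527567): z = −421506.2 + 2163776.0 − 1742452.86 = -183.0 m.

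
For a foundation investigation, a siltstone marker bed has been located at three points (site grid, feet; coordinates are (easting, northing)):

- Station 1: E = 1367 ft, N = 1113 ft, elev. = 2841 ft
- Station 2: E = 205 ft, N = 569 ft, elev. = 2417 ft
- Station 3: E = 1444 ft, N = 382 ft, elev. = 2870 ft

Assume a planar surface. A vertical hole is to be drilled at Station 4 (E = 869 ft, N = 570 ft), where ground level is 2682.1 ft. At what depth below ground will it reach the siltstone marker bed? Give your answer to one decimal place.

Two edge vectors: Station 1→Station 2 = (-1162, -544, -424), Station 1→Station 3 = (77, -731, 29).
Normal n = (Station 1→Station 2) × (Station 1→Station 3) = (-325720, 1050, 891310).
So ∂z/∂E = −n_x/n_z = 0.365440 and ∂z/∂N = −n_y/n_z = −0.001178.
Intercept c from Station 1: 2841 − 499.56 + 1.31 = 2342.76.
At (869, 570): z_contact = 317.57 − 0.67 + 2342.76 = 2659.65 ft.
Depth below ground = 2682.1 − 2659.65 = 22.4 ft.

22.4 ft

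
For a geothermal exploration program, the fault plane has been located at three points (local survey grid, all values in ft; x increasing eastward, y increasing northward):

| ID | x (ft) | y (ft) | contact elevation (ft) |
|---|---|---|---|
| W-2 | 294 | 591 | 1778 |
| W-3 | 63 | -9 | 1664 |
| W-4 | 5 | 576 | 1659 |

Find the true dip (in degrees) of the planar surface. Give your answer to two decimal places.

22.36°

Let the plane be z = a·x + b·y + c.
W-3−W-2: −231a − 600b = −114;  W-4−W-2: −289a − 15b = −119.
Solving gives a = 0.41010, b = 0.03211.
Gradient magnitude |∇z| = √(a² + b²) = √(0.16818 + 0.00103) = 0.41135.
True dip = arctan(0.41135) = 22.36°, dipping toward W (azimuth ≈ 266°).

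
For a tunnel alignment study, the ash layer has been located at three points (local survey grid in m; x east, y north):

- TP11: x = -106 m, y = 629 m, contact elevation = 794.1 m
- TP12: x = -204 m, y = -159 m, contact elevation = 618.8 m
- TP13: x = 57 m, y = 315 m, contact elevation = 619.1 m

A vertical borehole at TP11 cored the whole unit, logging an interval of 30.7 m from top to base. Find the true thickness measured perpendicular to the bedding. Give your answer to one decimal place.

Let the plane be z = a·x + b·y + c.
TP12−TP11: −98a − 788b = −175.3;  TP13−TP11: 163a − 314b = −175.
Solving gives a = −0.52040, b = 0.28718.
|∇z| = √(a²+b²) = 0.59438, so dip δ = arctan(0.59438) = 30.73°.
True thickness = vertical thickness × cos δ = 30.7 × cos 30.73° = 26.4 m.

26.4 m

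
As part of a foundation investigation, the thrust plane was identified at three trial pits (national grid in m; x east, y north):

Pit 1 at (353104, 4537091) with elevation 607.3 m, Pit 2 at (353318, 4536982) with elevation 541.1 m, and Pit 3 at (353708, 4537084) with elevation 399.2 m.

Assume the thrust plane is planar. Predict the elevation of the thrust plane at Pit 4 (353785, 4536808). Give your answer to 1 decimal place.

392.1 m

Let the plane be z = a·x + b·y + c.
Pit 2−Pit 1: 214a − 109b = −66.2;  Pit 3−Pit 1: 604a − 7b = −208.1.
Solving gives a = −0.345355777, b = −0.070698499.
Then c = 607.3 − a·353104 − b·4537091 = 443319.33.
At (353785, 4536808): z = −122181.7 − 320745.5 + 443319.33 = 392.1 m.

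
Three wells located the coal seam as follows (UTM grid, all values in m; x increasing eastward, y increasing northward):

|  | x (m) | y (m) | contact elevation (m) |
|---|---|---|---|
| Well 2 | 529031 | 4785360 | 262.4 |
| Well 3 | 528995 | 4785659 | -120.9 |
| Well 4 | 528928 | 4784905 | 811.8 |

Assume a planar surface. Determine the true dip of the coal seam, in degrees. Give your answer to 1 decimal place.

51.9°

Let the plane be z = a·x + b·y + c.
Well 3−Well 2: −36a + 299b = −383.3;  Well 4−Well 2: −103a − 455b = 549.4.
Solving gives a = 0.21474, b = −1.25608.
Gradient magnitude |∇z| = √(a² + b²) = √(0.04611 + 1.57775) = 1.27431.
True dip = arctan(1.27431) = 51.9°, dipping toward N (azimuth ≈ 350°).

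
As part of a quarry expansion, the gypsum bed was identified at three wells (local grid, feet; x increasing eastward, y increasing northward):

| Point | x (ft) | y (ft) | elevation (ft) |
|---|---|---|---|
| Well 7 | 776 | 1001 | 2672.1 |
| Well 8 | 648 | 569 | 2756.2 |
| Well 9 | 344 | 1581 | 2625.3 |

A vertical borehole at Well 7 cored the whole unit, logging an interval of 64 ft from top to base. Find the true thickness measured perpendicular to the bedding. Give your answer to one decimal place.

62.8 ft

Two edge vectors: Well 7→Well 8 = (-128, -432, 84.1), Well 7→Well 9 = (-432, 580, -46.8).
Normal n = (Well 7→Well 8) × (Well 7→Well 9) = (-28560.4, -42321.6, -260864).
So ∂z/∂x = −n_x/n_z = −0.10948 and ∂z/∂y = −n_y/n_z = −0.16224.
|∇z| = √(a²+b²) = 0.19572, so dip δ = arctan(0.19572) = 11.07°.
True thickness = vertical thickness × cos δ = 64 × cos 11.07° = 62.8 ft.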